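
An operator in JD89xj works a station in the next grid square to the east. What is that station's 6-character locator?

Longitude subsquare x = 23; +1 → 24, wraps to 0 = a, carry into square.
Longitude square 8; +1 → 9.
The latitude characters are unchanged.

JD99aj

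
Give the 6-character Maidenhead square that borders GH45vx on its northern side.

Latitude subsquare x = 23; +1 → 24, wraps to 0 = a, carry into square.
Latitude square 5; +1 → 6.
The longitude characters are unchanged.

GH46va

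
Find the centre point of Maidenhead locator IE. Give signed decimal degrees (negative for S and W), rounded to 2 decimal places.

-45.00, -10.00

Field I=8, E=4: +8·20° lon, +4·10° lat → SW at lon -20°, lat -50°.
Cell spans 20° lon × 10° lat. Centre is SW corner plus half of each.
latitude -45.00, longitude -10.00.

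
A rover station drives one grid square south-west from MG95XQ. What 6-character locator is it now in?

MG95wp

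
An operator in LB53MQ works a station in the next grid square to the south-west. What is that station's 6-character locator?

Longitude subsquare m = 12; −1 → 11 = l.
Latitude subsquare q = 16; −1 → 15 = p.

LB53lp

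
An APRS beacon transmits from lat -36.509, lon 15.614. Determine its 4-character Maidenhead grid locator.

Shift to the Maidenhead origin (180°W, 90°S): lon 195.61, lat 53.49.
Field: 195.61/20 → 9 → J, 53.49/10 → 5 → F; chars JF.
Square: 15.61/2 → 7, 3.49/1 → 3; chars 73.

JF73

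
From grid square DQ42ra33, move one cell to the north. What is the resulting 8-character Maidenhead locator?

DQ42ra34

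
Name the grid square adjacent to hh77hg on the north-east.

HH77ih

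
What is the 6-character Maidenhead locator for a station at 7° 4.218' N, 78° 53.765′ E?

MJ97kb

Offset from 180°W / 90°S: lon 258.8961°, lat 97.0703°.
Field: 258.8961/20 → 12 → M, 97.0703/10 → 9 → J; chars MJ.
Square: 18.8961/2 → 9, 7.0703/1 → 7; chars 97.
Subsquare: 0.8961/0.0833333 → 10 → k, 0.0703/0.0416667 → 1 → b; chars kb.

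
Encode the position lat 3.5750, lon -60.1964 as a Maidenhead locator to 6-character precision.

Add 180° to longitude and 90° to latitude: 119.8036, 93.5750.
Field: lon ⌊119.8036/20⌋ = 5 → F; lat ⌊93.5750/10⌋ = 9 → J.
Square: lon ⌊19.8036/2⌋ = 9; lat ⌊3.5750/1⌋ = 3.
Subsquare: lon ⌊1.8036/0.0833333⌋ = 21 → v; lat ⌊0.5750/0.0416667⌋ = 13 → n.

FJ93vn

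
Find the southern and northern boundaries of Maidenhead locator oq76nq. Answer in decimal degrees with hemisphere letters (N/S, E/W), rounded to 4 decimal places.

Field O=14, Q=16: +14·20° lon, +16·10° lat → SW at lon 100°, lat 70°.
Square 7, 6: +7·2° lon, +6·1° lat → SW at lon 114°, lat 76°.
Subsquare n=13, q=16: +13·0.0833333° lon, +16·0.0416667° lat → SW at lon 115.083°, lat 76.6667°.
Cell spans 0.0833333° lon × 0.0416667° lat.
south 76.6667° N, north 76.7083° N.

76.6667° N, 76.7083° N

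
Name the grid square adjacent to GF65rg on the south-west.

Longitude subsquare r = 17; −1 → 16 = q.
Latitude subsquare g = 6; −1 → 5 = f.

GF65qf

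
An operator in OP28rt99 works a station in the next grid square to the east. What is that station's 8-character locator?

OP28st09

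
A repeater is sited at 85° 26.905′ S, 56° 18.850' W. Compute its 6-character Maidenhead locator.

GA14un

Offset from 180°W / 90°S: lon 123.6858°, lat 4.5516°.
Field: lon ⌊123.6858/20⌋ = 6 → G; lat ⌊4.5516/10⌋ = 0 → A.
Square: lon ⌊3.6858/2⌋ = 1; lat ⌊4.5516/1⌋ = 4.
Subsquare: lon ⌊1.6858/0.0833333⌋ = 20 → u; lat ⌊0.5516/0.0416667⌋ = 13 → n.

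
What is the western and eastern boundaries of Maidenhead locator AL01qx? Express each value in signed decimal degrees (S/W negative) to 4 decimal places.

Field A=0, L=11: +0·20° lon, +11·10° lat → SW at lon -180°, lat 20°.
Square 0, 1: +0·2° lon, +1·1° lat → SW at lon -180°, lat 21°.
Subsquare q=16, x=23: +16·0.0833333° lon, +23·0.0416667° lat → SW at lon -178.667°, lat 21.9583°.
Cell spans 0.0833333° lon × 0.0416667° lat.
west -178.6667, east -178.5833.

-178.6667, -178.5833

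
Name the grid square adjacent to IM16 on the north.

IM17

Latitude square 6; +1 → 7.
The longitude characters are unchanged.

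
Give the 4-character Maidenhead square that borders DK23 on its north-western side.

DK14

Longitude square 2; −1 → 1.
Latitude square 3; +1 → 4.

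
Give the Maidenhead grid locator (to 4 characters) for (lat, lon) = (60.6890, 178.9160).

Add 180° to longitude and 90° to latitude: 358.92, 150.69.
Field: lon ⌊358.92/20⌋ = 17 → R; lat ⌊150.69/10⌋ = 15 → P.
Square: lon ⌊18.92/2⌋ = 9; lat ⌊0.69/1⌋ = 0.

RP90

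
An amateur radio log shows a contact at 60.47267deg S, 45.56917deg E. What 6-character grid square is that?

Add 180° to longitude and 90° to latitude: 225.5692, 29.5273.
Field: 225.5692/20 → 11 → L, 29.5273/10 → 2 → C; chars LC.
Square: 5.5692/2 → 2, 9.5273/1 → 9; chars 29.
Subsquare: 1.5692/0.0833333 → 18 → s, 0.5273/0.0416667 → 12 → m; chars sm.

LC29sm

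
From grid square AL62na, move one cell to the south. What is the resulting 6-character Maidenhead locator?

AL61nx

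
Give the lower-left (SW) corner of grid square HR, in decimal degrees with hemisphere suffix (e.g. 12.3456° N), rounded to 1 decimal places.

80.0° N, 40.0° W

Field H=7, R=17: +7·20° lon, +17·10° lat → SW at lon -40°, lat 80°.
latitude 80.0° N, longitude 40.0° W.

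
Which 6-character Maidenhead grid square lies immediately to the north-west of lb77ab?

LB67xc

Longitude subsquare a = 0; −1 → -1, wraps to 23 = x, carry into square.
Longitude square 7; −1 → 6.
Latitude subsquare b = 1; +1 → 2 = c.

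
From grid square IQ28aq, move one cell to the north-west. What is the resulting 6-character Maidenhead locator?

IQ18xr

Longitude subsquare a = 0; −1 → -1, wraps to 23 = x, carry into square.
Longitude square 2; −1 → 1.
Latitude subsquare q = 16; +1 → 17 = r.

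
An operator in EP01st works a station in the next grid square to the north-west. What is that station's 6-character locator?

EP01ru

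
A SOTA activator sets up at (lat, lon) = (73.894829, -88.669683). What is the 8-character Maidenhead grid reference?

Add 180° to longitude and 90° to latitude: 91.33032, 163.89483.
Field: 91.33032/20 → 4 → E, 163.89483/10 → 16 → Q; chars EQ.
Square: 11.33032/2 → 5, 3.89483/1 → 3; chars 53.
Subsquare: 1.33032/0.0833333 → 15 → p, 0.89483/0.0416667 → 21 → v; chars pv.
Extended square: 0.08032/0.00833333 → 9, 0.01983/0.00416667 → 4; chars 94.

EQ53pv94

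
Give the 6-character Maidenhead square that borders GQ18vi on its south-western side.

GQ18uh

Longitude subsquare v = 21; −1 → 20 = u.
Latitude subsquare i = 8; −1 → 7 = h.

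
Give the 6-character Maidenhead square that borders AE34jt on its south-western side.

AE34is

Longitude subsquare j = 9; −1 → 8 = i.
Latitude subsquare t = 19; −1 → 18 = s.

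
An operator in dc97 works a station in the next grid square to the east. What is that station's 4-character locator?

Longitude square 9; +1 → 10, wraps to 0, carry into field.
Longitude field D = 3; +1 → 4 = E.
The latitude characters are unchanged.

EC07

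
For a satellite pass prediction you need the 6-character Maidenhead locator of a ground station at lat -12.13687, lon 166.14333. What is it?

RH37bu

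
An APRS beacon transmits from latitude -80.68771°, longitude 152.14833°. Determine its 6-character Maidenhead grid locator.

QA69bh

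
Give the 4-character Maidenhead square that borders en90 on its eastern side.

FN00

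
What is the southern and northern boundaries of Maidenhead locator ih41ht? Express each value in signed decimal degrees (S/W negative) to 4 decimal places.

Field I=8, H=7: +8·20° lon, +7·10° lat → SW at lon -20°, lat -20°.
Square 4, 1: +4·2° lon, +1·1° lat → SW at lon -12°, lat -19°.
Subsquare h=7, t=19: +7·0.0833333° lon, +19·0.0416667° lat → SW at lon -11.4167°, lat -18.2083°.
Cell spans 0.0833333° lon × 0.0416667° lat.
south -18.2083, north -18.1667.

-18.2083, -18.1667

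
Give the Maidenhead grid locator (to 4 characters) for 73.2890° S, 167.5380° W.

AB66

Shift to the Maidenhead origin (180°W, 90°S): lon 12.46, lat 16.71.
Field: 12.46/20 → 0 → A, 16.71/10 → 1 → B; chars AB.
Square: 12.46/2 → 6, 6.71/1 → 6; chars 66.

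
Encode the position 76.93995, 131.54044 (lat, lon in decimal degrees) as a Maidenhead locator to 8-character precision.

Add 180° to longitude and 90° to latitude: 311.54044, 166.93995.
Field: lon ⌊311.54044/20⌋ = 15 → P; lat ⌊166.93995/10⌋ = 16 → Q.
Square: lon ⌊11.54044/2⌋ = 5; lat ⌊6.93995/1⌋ = 6.
Subsquare: lon ⌊1.54044/0.0833333⌋ = 18 → s; lat ⌊0.93995/0.0416667⌋ = 22 → w.
Extended square: lon ⌊0.04044/0.00833333⌋ = 4; lat ⌊0.02328/0.00416667⌋ = 5.

PQ56sw45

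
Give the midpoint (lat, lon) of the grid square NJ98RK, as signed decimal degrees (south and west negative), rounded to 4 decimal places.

8.4375, 99.4583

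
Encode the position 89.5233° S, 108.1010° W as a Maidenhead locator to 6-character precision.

DA50wl

Shift to the Maidenhead origin (180°W, 90°S): lon 71.8990, lat 0.4767.
Field: 71.8990/20 → 3 → D, 0.4767/10 → 0 → A; chars DA.
Square: 11.8990/2 → 5, 0.4767/1 → 0; chars 50.
Subsquare: 1.8990/0.0833333 → 22 → w, 0.4767/0.0416667 → 11 → l; chars wl.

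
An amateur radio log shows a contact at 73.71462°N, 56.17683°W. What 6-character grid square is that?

GQ13vr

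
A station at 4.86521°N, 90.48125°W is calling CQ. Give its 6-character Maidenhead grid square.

Add 180° to longitude and 90° to latitude: 89.5187, 94.8652.
Field (20°×10°, letters A–R): lon ⌊89.5187/20⌋ = 4 → E; lat ⌊94.8652/10⌋ = 9 → J.
Square (2°×1°, digits 0–9): lon ⌊9.5187/2⌋ = 4; lat ⌊4.8652/1⌋ = 4.
Subsquare (5′×2.5′, letters a–x): lon ⌊1.5187/0.0833333⌋ = 18 → s; lat ⌊0.8652/0.0416667⌋ = 20 → u.

EJ44su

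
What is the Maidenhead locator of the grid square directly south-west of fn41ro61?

Longitude extended square 6; −1 → 5.
Latitude extended square 1; −1 → 0.

FN41ro50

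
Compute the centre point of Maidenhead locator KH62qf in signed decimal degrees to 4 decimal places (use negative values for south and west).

-17.7708, 33.3750

Field K=10, H=7: +10·20° lon, +7·10° lat → SW at lon 20°, lat -20°.
Square 6, 2: +6·2° lon, +2·1° lat → SW at lon 32°, lat -18°.
Subsquare q=16, f=5: +16·0.0833333° lon, +5·0.0416667° lat → SW at lon 33.3333°, lat -17.7917°.
Cell spans 0.0833333° lon × 0.0416667° lat. Centre is SW corner plus half of each.
latitude -17.7708, longitude 33.3750.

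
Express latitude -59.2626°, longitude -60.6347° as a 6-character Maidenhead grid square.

FD90qr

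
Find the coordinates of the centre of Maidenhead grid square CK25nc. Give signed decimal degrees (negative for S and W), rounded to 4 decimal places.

Field C=2, K=10: +2·20° lon, +10·10° lat → SW at lon -140°, lat 10°.
Square 2, 5: +2·2° lon, +5·1° lat → SW at lon -136°, lat 15°.
Subsquare n=13, c=2: +13·0.0833333° lon, +2·0.0416667° lat → SW at lon -134.917°, lat 15.0833°.
Cell spans 0.0833333° lon × 0.0416667° lat. Centre is SW corner plus half of each.
latitude 15.1042, longitude -134.8750.

15.1042, -134.8750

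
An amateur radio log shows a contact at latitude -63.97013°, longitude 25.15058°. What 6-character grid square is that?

KC26na

Offset from 180°W / 90°S: lon 205.1506°, lat 26.0299°.
Field (20°×10°, letters A–R): 205.1506/20 → 10 → K, 26.0299/10 → 2 → C; chars KC.
Square (2°×1°, digits 0–9): 5.1506/2 → 2, 6.0299/1 → 6; chars 26.
Subsquare (5′×2.5′, letters a–x): 1.1506/0.0833333 → 13 → n, 0.0299/0.0416667 → 0 → a; chars na.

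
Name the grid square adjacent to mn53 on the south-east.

MN62

Longitude square 5; +1 → 6.
Latitude square 3; −1 → 2.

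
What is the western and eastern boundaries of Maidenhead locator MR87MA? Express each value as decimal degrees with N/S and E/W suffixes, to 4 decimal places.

Field M=12, R=17: +12·20° lon, +17·10° lat → SW at lon 60°, lat 80°.
Square 8, 7: +8·2° lon, +7·1° lat → SW at lon 76°, lat 87°.
Subsquare m=12, a=0: +12·0.0833333° lon, +0·0.0416667° lat → SW at lon 77°, lat 87°.
Cell spans 0.0833333° lon × 0.0416667° lat.
west 77.0000° E, east 77.0833° E.

77.0000° E, 77.0833° E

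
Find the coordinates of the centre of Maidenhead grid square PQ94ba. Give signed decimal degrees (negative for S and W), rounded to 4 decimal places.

Field P=15, Q=16: +15·20° lon, +16·10° lat → SW at lon 120°, lat 70°.
Square 9, 4: +9·2° lon, +4·1° lat → SW at lon 138°, lat 74°.
Subsquare b=1, a=0: +1·0.0833333° lon, +0·0.0416667° lat → SW at lon 138.083°, lat 74°.
Cell spans 0.0833333° lon × 0.0416667° lat. Centre is SW corner plus half of each.
latitude 74.0208, longitude 138.1250.

74.0208, 138.1250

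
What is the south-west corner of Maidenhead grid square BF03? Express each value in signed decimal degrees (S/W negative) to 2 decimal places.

Field B=1, F=5: +1·20° lon, +5·10° lat → SW at lon -160°, lat -40°.
Square 0, 3: +0·2° lon, +3·1° lat → SW at lon -160°, lat -37°.
latitude -37.00, longitude -160.00.

-37.00, -160.00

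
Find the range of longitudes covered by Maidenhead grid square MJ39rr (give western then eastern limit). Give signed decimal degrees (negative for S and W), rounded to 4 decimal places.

Field M=12, J=9: +12·20° lon, +9·10° lat → SW at lon 60°, lat 0°.
Square 3, 9: +3·2° lon, +9·1° lat → SW at lon 66°, lat 9°.
Subsquare r=17, r=17: +17·0.0833333° lon, +17·0.0416667° lat → SW at lon 67.4167°, lat 9.70833°.
Cell spans 0.0833333° lon × 0.0416667° lat.
west 67.4167, east 67.5000.

67.4167, 67.5000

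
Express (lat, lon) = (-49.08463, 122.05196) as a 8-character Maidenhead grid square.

PE10av69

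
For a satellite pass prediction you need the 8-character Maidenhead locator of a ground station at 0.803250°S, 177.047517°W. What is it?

AI19le47

Add 180° to longitude and 90° to latitude: 2.95248, 89.19675.
Field: lon ⌊2.95248/20⌋ = 0 → A; lat ⌊89.19675/10⌋ = 8 → I.
Square: lon ⌊2.95248/2⌋ = 1; lat ⌊9.19675/1⌋ = 9.
Subsquare: lon ⌊0.95248/0.0833333⌋ = 11 → l; lat ⌊0.19675/0.0416667⌋ = 4 → e.
Extended square: lon ⌊0.03582/0.00833333⌋ = 4; lat ⌊0.03008/0.00416667⌋ = 7.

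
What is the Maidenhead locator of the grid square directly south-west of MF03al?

LF93xk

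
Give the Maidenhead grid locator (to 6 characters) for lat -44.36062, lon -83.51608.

Shift to the Maidenhead origin (180°W, 90°S): lon 96.4839, lat 45.6394.
Field (20°×10°, letters A–R): 96.4839/20 → 4 → E, 45.6394/10 → 4 → E; chars EE.
Square (2°×1°, digits 0–9): 16.4839/2 → 8, 5.6394/1 → 5; chars 85.
Subsquare (5′×2.5′, letters a–x): 0.4839/0.0833333 → 5 → f, 0.6394/0.0416667 → 15 → p; chars fp.

EE85fp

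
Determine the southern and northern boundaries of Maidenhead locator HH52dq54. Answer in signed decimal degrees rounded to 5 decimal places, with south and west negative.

Field H=7, H=7: +7·20° lon, +7·10° lat → SW at lon -40°, lat -20°.
Square 5, 2: +5·2° lon, +2·1° lat → SW at lon -30°, lat -18°.
Subsquare d=3, q=16: +3·0.0833333° lon, +16·0.0416667° lat → SW at lon -29.75°, lat -17.3333°.
Extended square 5, 4: +5·0.00833333° lon, +4·0.00416667° lat → SW at lon -29.7083°, lat -17.3167°.
Cell spans 0.00833333° lon × 0.00416667° lat.
south -17.31667, north -17.31250.

-17.31667, -17.31250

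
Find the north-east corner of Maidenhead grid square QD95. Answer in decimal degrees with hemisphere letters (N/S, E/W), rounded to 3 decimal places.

54.000° S, 160.000° E

Field Q=16, D=3: +16·20° lon, +3·10° lat → SW at lon 140°, lat -60°.
Square 9, 5: +9·2° lon, +5·1° lat → SW at lon 158°, lat -55°.
Cell spans 2° lon × 1° lat. NE corner is SW corner plus one full cell.
latitude 54.000° S, longitude 160.000° E.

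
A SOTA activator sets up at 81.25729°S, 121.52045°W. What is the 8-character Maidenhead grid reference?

Shift to the Maidenhead origin (180°W, 90°S): lon 58.47955, lat 8.74271.
Field (20°×10°, letters A–R): 58.47955/20 → 2 → C, 8.74271/10 → 0 → A; chars CA.
Square (2°×1°, digits 0–9): 18.47955/2 → 9, 8.74271/1 → 8; chars 98.
Subsquare (5′×2.5′, letters a–x): 0.47955/0.0833333 → 5 → f, 0.74271/0.0416667 → 17 → r; chars fr.
Extended square (30″×15″, digits 0–9): 0.06288/0.00833333 → 7, 0.03438/0.00416667 → 8; chars 78.

CA98fr78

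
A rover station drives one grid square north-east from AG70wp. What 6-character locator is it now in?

Longitude subsquare w = 22; +1 → 23 = x.
Latitude subsquare p = 15; +1 → 16 = q.

AG70xq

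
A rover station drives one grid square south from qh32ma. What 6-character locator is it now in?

Latitude subsquare a = 0; −1 → -1, wraps to 23 = x, carry into square.
Latitude square 2; −1 → 1.
The longitude characters are unchanged.

QH31mx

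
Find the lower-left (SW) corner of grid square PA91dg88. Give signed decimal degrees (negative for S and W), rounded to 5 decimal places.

-88.71667, 138.31667

Field P=15, A=0: +15·20° lon, +0·10° lat → SW at lon 120°, lat -90°.
Square 9, 1: +9·2° lon, +1·1° lat → SW at lon 138°, lat -89°.
Subsquare d=3, g=6: +3·0.0833333° lon, +6·0.0416667° lat → SW at lon 138.25°, lat -88.75°.
Extended square 8, 8: +8·0.00833333° lon, +8·0.00416667° lat → SW at lon 138.317°, lat -88.7167°.
latitude -88.71667, longitude 138.31667.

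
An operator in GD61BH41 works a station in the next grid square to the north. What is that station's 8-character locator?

Latitude extended square 1; +1 → 2.
The longitude characters are unchanged.

GD61bh42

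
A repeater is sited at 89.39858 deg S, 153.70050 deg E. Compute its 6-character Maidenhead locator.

QA60uo

Shift to the Maidenhead origin (180°W, 90°S): lon 333.7005, lat 0.6014.
Field: lon ⌊333.7005/20⌋ = 16 → Q; lat ⌊0.6014/10⌋ = 0 → A.
Square: lon ⌊13.7005/2⌋ = 6; lat ⌊0.6014/1⌋ = 0.
Subsquare: lon ⌊1.7005/0.0833333⌋ = 20 → u; lat ⌊0.6014/0.0416667⌋ = 14 → o.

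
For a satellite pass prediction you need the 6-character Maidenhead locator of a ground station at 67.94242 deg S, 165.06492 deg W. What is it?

Offset from 180°W / 90°S: lon 14.9351°, lat 22.0576°.
Field: 14.9351/20 → 0 → A, 22.0576/10 → 2 → C; chars AC.
Square: 14.9351/2 → 7, 2.0576/1 → 2; chars 72.
Subsquare: 0.9351/0.0833333 → 11 → l, 0.0576/0.0416667 → 1 → b; chars lb.

AC72lb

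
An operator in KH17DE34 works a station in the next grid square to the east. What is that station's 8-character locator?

KH17de44

Longitude extended square 3; +1 → 4.
The latitude characters are unchanged.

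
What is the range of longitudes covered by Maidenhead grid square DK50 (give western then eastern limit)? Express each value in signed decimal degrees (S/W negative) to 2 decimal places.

-110.00, -108.00

Field D=3, K=10: +3·20° lon, +10·10° lat → SW at lon -120°, lat 10°.
Square 5, 0: +5·2° lon, +0·1° lat → SW at lon -110°, lat 10°.
Cell spans 2° lon × 1° lat.
west -110.00, east -108.00.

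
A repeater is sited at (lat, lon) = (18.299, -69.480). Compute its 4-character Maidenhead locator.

Shift to the Maidenhead origin (180°W, 90°S): lon 110.52, lat 108.30.
Field: lon ⌊110.52/20⌋ = 5 → F; lat ⌊108.30/10⌋ = 10 → K.
Square: lon ⌊10.52/2⌋ = 5; lat ⌊8.30/1⌋ = 8.

FK58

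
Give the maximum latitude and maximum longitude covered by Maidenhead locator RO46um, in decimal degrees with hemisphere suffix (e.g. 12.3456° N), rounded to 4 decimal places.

56.5417° N, 169.7500° E

Field R=17, O=14: +17·20° lon, +14·10° lat → SW at lon 160°, lat 50°.
Square 4, 6: +4·2° lon, +6·1° lat → SW at lon 168°, lat 56°.
Subsquare u=20, m=12: +20·0.0833333° lon, +12·0.0416667° lat → SW at lon 169.667°, lat 56.5°.
Cell spans 0.0833333° lon × 0.0416667° lat. NE corner is SW corner plus one full cell.
latitude 56.5417° N, longitude 169.7500° E.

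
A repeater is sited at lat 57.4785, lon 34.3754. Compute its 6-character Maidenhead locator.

KO77el

Add 180° to longitude and 90° to latitude: 214.3754, 147.4785.
Field (20°×10°, letters A–R): lon ⌊214.3754/20⌋ = 10 → K; lat ⌊147.4785/10⌋ = 14 → O.
Square (2°×1°, digits 0–9): lon ⌊14.3754/2⌋ = 7; lat ⌊7.4785/1⌋ = 7.
Subsquare (5′×2.5′, letters a–x): lon ⌊0.3754/0.0833333⌋ = 4 → e; lat ⌊0.4785/0.0416667⌋ = 11 → l.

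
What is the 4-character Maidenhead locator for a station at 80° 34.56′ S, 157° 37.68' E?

QA89

Add 180° to longitude and 90° to latitude: 337.63, 9.42.
Field (20°×10°, letters A–R): 337.63/20 → 16 → Q, 9.42/10 → 0 → A; chars QA.
Square (2°×1°, digits 0–9): 17.63/2 → 8, 9.42/1 → 9; chars 89.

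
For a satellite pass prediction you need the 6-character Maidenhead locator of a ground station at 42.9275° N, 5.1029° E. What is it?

Shift to the Maidenhead origin (180°W, 90°S): lon 185.1029, lat 132.9275.
Field: lon ⌊185.1029/20⌋ = 9 → J; lat ⌊132.9275/10⌋ = 13 → N.
Square: lon ⌊5.1029/2⌋ = 2; lat ⌊2.9275/1⌋ = 2.
Subsquare: lon ⌊1.1029/0.0833333⌋ = 13 → n; lat ⌊0.9275/0.0416667⌋ = 22 → w.

JN22nw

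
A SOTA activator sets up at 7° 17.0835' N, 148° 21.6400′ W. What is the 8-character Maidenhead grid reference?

BJ57tg68

Shift to the Maidenhead origin (180°W, 90°S): lon 31.63933, lat 97.28472.
Field (20°×10°, letters A–R): 31.63933/20 → 1 → B, 97.28472/10 → 9 → J; chars BJ.
Square (2°×1°, digits 0–9): 11.63933/2 → 5, 7.28472/1 → 7; chars 57.
Subsquare (5′×2.5′, letters a–x): 1.63933/0.0833333 → 19 → t, 0.28472/0.0416667 → 6 → g; chars tg.
Extended square (30″×15″, digits 0–9): 0.05600/0.00833333 → 6, 0.03472/0.00416667 → 8; chars 68.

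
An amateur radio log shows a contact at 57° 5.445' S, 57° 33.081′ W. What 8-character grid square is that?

GD12fv38

Shift to the Maidenhead origin (180°W, 90°S): lon 122.44865, lat 32.90925.
Field: lon ⌊122.44865/20⌋ = 6 → G; lat ⌊32.90925/10⌋ = 3 → D.
Square: lon ⌊2.44865/2⌋ = 1; lat ⌊2.90925/1⌋ = 2.
Subsquare: lon ⌊0.44865/0.0833333⌋ = 5 → f; lat ⌊0.90925/0.0416667⌋ = 21 → v.
Extended square: lon ⌊0.03198/0.00833333⌋ = 3; lat ⌊0.03425/0.00416667⌋ = 8.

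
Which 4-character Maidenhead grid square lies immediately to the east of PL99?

QL09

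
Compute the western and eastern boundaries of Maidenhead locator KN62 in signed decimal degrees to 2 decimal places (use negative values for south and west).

32.00, 34.00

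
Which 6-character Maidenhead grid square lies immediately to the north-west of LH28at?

Longitude subsquare a = 0; −1 → -1, wraps to 23 = x, carry into square.
Longitude square 2; −1 → 1.
Latitude subsquare t = 19; +1 → 20 = u.

LH18xu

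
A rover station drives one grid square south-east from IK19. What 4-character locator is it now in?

IK28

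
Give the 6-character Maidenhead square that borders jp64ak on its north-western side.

Longitude subsquare a = 0; −1 → -1, wraps to 23 = x, carry into square.
Longitude square 6; −1 → 5.
Latitude subsquare k = 10; +1 → 11 = l.

JP54xl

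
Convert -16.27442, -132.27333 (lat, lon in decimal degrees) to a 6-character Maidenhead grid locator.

Shift to the Maidenhead origin (180°W, 90°S): lon 47.7267, lat 73.7256.
Field: lon ⌊47.7267/20⌋ = 2 → C; lat ⌊73.7256/10⌋ = 7 → H.
Square: lon ⌊7.7267/2⌋ = 3; lat ⌊3.7256/1⌋ = 3.
Subsquare: lon ⌊1.7267/0.0833333⌋ = 20 → u; lat ⌊0.7256/0.0416667⌋ = 17 → r.

CH33ur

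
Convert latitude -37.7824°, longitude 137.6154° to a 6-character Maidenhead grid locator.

PF82tf

Shift to the Maidenhead origin (180°W, 90°S): lon 317.6154, lat 52.2176.
Field: lon ⌊317.6154/20⌋ = 15 → P; lat ⌊52.2176/10⌋ = 5 → F.
Square: lon ⌊17.6154/2⌋ = 8; lat ⌊2.2176/1⌋ = 2.
Subsquare: lon ⌊1.6154/0.0833333⌋ = 19 → t; lat ⌊0.2176/0.0416667⌋ = 5 → f.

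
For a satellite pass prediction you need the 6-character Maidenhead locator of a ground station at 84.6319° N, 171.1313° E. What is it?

RR54np

Shift to the Maidenhead origin (180°W, 90°S): lon 351.1313, lat 174.6319.
Field: lon ⌊351.1313/20⌋ = 17 → R; lat ⌊174.6319/10⌋ = 17 → R.
Square: lon ⌊11.1313/2⌋ = 5; lat ⌊4.6319/1⌋ = 4.
Subsquare: lon ⌊1.1313/0.0833333⌋ = 13 → n; lat ⌊0.6319/0.0416667⌋ = 15 → p.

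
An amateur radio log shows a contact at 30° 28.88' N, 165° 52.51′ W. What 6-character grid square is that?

AM70bl

Offset from 180°W / 90°S: lon 14.1248°, lat 120.4813°.
Field: lon ⌊14.1248/20⌋ = 0 → A; lat ⌊120.4813/10⌋ = 12 → M.
Square: lon ⌊14.1248/2⌋ = 7; lat ⌊0.4813/1⌋ = 0.
Subsquare: lon ⌊0.1248/0.0833333⌋ = 1 → b; lat ⌊0.4813/0.0416667⌋ = 11 → l.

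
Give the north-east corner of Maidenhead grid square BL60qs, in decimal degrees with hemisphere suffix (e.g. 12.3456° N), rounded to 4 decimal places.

20.7917° N, 146.5833° W

Field B=1, L=11: +1·20° lon, +11·10° lat → SW at lon -160°, lat 20°.
Square 6, 0: +6·2° lon, +0·1° lat → SW at lon -148°, lat 20°.
Subsquare q=16, s=18: +16·0.0833333° lon, +18·0.0416667° lat → SW at lon -146.667°, lat 20.75°.
Cell spans 0.0833333° lon × 0.0416667° lat. NE corner is SW corner plus one full cell.
latitude 20.7917° N, longitude 146.5833° W.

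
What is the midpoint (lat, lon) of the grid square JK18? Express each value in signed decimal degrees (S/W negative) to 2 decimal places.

Field J=9, K=10: +9·20° lon, +10·10° lat → SW at lon 0°, lat 10°.
Square 1, 8: +1·2° lon, +8·1° lat → SW at lon 2°, lat 18°.
Cell spans 2° lon × 1° lat. Centre is SW corner plus half of each.
latitude 18.50, longitude 3.00.

18.50, 3.00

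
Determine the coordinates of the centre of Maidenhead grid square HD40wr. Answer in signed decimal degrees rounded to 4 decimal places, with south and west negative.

-59.2708, -30.1250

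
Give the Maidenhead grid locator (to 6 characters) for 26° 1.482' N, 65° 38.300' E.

ML26ta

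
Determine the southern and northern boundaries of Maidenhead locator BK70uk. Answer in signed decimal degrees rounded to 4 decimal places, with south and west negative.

Field B=1, K=10: +1·20° lon, +10·10° lat → SW at lon -160°, lat 10°.
Square 7, 0: +7·2° lon, +0·1° lat → SW at lon -146°, lat 10°.
Subsquare u=20, k=10: +20·0.0833333° lon, +10·0.0416667° lat → SW at lon -144.333°, lat 10.4167°.
Cell spans 0.0833333° lon × 0.0416667° lat.
south 10.4167, north 10.4583.

10.4167, 10.4583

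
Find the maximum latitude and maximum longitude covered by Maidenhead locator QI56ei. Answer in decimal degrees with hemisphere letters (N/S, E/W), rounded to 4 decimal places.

3.6250° S, 150.4167° E

Field Q=16, I=8: +16·20° lon, +8·10° lat → SW at lon 140°, lat -10°.
Square 5, 6: +5·2° lon, +6·1° lat → SW at lon 150°, lat -4°.
Subsquare e=4, i=8: +4·0.0833333° lon, +8·0.0416667° lat → SW at lon 150.333°, lat -3.66667°.
Cell spans 0.0833333° lon × 0.0416667° lat. NE corner is SW corner plus one full cell.
latitude 3.6250° S, longitude 150.4167° E.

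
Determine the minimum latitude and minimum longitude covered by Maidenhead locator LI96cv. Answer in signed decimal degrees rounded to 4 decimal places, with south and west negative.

-3.1250, 58.1667

Field L=11, I=8: +11·20° lon, +8·10° lat → SW at lon 40°, lat -10°.
Square 9, 6: +9·2° lon, +6·1° lat → SW at lon 58°, lat -4°.
Subsquare c=2, v=21: +2·0.0833333° lon, +21·0.0416667° lat → SW at lon 58.1667°, lat -3.125°.
latitude -3.1250, longitude 58.1667.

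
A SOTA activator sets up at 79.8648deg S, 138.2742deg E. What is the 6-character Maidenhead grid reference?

PB90dd

Shift to the Maidenhead origin (180°W, 90°S): lon 318.2742, lat 10.1352.
Field: 318.2742/20 → 15 → P, 10.1352/10 → 1 → B; chars PB.
Square: 18.2742/2 → 9, 0.1352/1 → 0; chars 90.
Subsquare: 0.2742/0.0833333 → 3 → d, 0.1352/0.0416667 → 3 → d; chars dd.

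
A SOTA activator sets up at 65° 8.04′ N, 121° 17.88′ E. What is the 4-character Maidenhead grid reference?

PP05

Offset from 180°W / 90°S: lon 301.30°, lat 155.13°.
Field: lon ⌊301.30/20⌋ = 15 → P; lat ⌊155.13/10⌋ = 15 → P.
Square: lon ⌊1.30/2⌋ = 0; lat ⌊5.13/1⌋ = 5.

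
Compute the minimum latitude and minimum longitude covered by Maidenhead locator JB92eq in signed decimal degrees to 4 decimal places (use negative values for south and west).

-77.3333, 18.3333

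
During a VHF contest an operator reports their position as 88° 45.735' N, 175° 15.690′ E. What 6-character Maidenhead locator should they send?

Shift to the Maidenhead origin (180°W, 90°S): lon 355.2615, lat 178.7622.
Field: lon ⌊355.2615/20⌋ = 17 → R; lat ⌊178.7622/10⌋ = 17 → R.
Square: lon ⌊15.2615/2⌋ = 7; lat ⌊8.7622/1⌋ = 8.
Subsquare: lon ⌊1.2615/0.0833333⌋ = 15 → p; lat ⌊0.7622/0.0416667⌋ = 18 → s.

RR78ps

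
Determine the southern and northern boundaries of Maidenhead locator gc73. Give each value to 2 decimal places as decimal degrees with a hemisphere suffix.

Field G=6, C=2: +6·20° lon, +2·10° lat → SW at lon -60°, lat -70°.
Square 7, 3: +7·2° lon, +3·1° lat → SW at lon -46°, lat -67°.
Cell spans 2° lon × 1° lat.
south 67.00° S, north 66.00° S.

67.00° S, 66.00° S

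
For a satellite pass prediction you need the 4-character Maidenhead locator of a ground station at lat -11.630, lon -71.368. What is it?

FH48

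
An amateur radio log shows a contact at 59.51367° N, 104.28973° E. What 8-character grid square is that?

OO29dm43

Shift to the Maidenhead origin (180°W, 90°S): lon 284.28973, lat 149.51367.
Field: 284.28973/20 → 14 → O, 149.51367/10 → 14 → O; chars OO.
Square: 4.28973/2 → 2, 9.51367/1 → 9; chars 29.
Subsquare: 0.28973/0.0833333 → 3 → d, 0.51367/0.0416667 → 12 → m; chars dm.
Extended square: 0.03973/0.00833333 → 4, 0.01367/0.00416667 → 3; chars 43.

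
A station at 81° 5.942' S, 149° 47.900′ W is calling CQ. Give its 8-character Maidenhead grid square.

BA58cv46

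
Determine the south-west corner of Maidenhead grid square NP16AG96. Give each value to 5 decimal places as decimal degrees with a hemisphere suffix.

66.27500° N, 82.07500° E

Field N=13, P=15: +13·20° lon, +15·10° lat → SW at lon 80°, lat 60°.
Square 1, 6: +1·2° lon, +6·1° lat → SW at lon 82°, lat 66°.
Subsquare a=0, g=6: +0·0.0833333° lon, +6·0.0416667° lat → SW at lon 82°, lat 66.25°.
Extended square 9, 6: +9·0.00833333° lon, +6·0.00416667° lat → SW at lon 82.075°, lat 66.275°.
latitude 66.27500° N, longitude 82.07500° E.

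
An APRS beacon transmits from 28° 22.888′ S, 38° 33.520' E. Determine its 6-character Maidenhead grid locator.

Add 180° to longitude and 90° to latitude: 218.5587, 61.6185.
Field (20°×10°, letters A–R): lon ⌊218.5587/20⌋ = 10 → K; lat ⌊61.6185/10⌋ = 6 → G.
Square (2°×1°, digits 0–9): lon ⌊18.5587/2⌋ = 9; lat ⌊1.6185/1⌋ = 1.
Subsquare (5′×2.5′, letters a–x): lon ⌊0.5587/0.0833333⌋ = 6 → g; lat ⌊0.6185/0.0416667⌋ = 14 → o.

KG91go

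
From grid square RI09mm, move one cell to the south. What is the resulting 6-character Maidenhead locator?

Latitude subsquare m = 12; −1 → 11 = l.
The longitude characters are unchanged.

RI09ml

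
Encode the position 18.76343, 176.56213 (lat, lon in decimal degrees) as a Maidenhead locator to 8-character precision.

RK88gs73

Add 180° to longitude and 90° to latitude: 356.56213, 108.76343.
Field: 356.56213/20 → 17 → R, 108.76343/10 → 10 → K; chars RK.
Square: 16.56213/2 → 8, 8.76343/1 → 8; chars 88.
Subsquare: 0.56213/0.0833333 → 6 → g, 0.76343/0.0416667 → 18 → s; chars gs.
Extended square: 0.06213/0.00833333 → 7, 0.01343/0.00416667 → 3; chars 73.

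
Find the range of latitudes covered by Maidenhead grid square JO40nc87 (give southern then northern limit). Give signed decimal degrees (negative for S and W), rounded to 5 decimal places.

50.11250, 50.11667

Field J=9, O=14: +9·20° lon, +14·10° lat → SW at lon 0°, lat 50°.
Square 4, 0: +4·2° lon, +0·1° lat → SW at lon 8°, lat 50°.
Subsquare n=13, c=2: +13·0.0833333° lon, +2·0.0416667° lat → SW at lon 9.08333°, lat 50.0833°.
Extended square 8, 7: +8·0.00833333° lon, +7·0.00416667° lat → SW at lon 9.15°, lat 50.1125°.
Cell spans 0.00833333° lon × 0.00416667° lat.
south 50.11250, north 50.11667.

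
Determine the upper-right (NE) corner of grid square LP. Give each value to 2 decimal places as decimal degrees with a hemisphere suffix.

70.00° N, 60.00° E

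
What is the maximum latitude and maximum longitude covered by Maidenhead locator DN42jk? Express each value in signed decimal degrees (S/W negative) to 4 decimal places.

42.4583, -111.1667

Field D=3, N=13: +3·20° lon, +13·10° lat → SW at lon -120°, lat 40°.
Square 4, 2: +4·2° lon, +2·1° lat → SW at lon -112°, lat 42°.
Subsquare j=9, k=10: +9·0.0833333° lon, +10·0.0416667° lat → SW at lon -111.25°, lat 42.4167°.
Cell spans 0.0833333° lon × 0.0416667° lat. NE corner is SW corner plus one full cell.
latitude 42.4583, longitude -111.1667.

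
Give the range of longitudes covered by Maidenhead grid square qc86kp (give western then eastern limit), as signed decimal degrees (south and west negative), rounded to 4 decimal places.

Field Q=16, C=2: +16·20° lon, +2·10° lat → SW at lon 140°, lat -70°.
Square 8, 6: +8·2° lon, +6·1° lat → SW at lon 156°, lat -64°.
Subsquare k=10, p=15: +10·0.0833333° lon, +15·0.0416667° lat → SW at lon 156.833°, lat -63.375°.
Cell spans 0.0833333° lon × 0.0416667° lat.
west 156.8333, east 156.9167.

156.8333, 156.9167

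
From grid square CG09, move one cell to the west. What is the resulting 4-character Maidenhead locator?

BG99

Longitude square 0; −1 → -1, wraps to 9, carry into field.
Longitude field C = 2; −1 → 1 = B.
The latitude characters are unchanged.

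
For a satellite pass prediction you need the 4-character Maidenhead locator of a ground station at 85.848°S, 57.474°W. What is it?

GA14

Add 180° to longitude and 90° to latitude: 122.53, 4.15.
Field: 122.53/20 → 6 → G, 4.15/10 → 0 → A; chars GA.
Square: 2.53/2 → 1, 4.15/1 → 4; chars 14.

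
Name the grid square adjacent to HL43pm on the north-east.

HL43qn

Longitude subsquare p = 15; +1 → 16 = q.
Latitude subsquare m = 12; +1 → 13 = n.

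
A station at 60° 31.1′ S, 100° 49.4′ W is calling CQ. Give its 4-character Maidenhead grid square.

DC99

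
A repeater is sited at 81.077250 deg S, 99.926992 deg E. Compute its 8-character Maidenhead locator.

Offset from 180°W / 90°S: lon 279.92699°, lat 8.92275°.
Field: lon ⌊279.92699/20⌋ = 13 → N; lat ⌊8.92275/10⌋ = 0 → A.
Square: lon ⌊19.92699/2⌋ = 9; lat ⌊8.92275/1⌋ = 8.
Subsquare: lon ⌊1.92699/0.0833333⌋ = 23 → x; lat ⌊0.92275/0.0416667⌋ = 22 → w.
Extended square: lon ⌊0.01033/0.00833333⌋ = 1; lat ⌊0.00608/0.00416667⌋ = 1.

NA98xw11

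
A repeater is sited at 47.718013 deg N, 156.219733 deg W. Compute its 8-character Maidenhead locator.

BN17vr32

Offset from 180°W / 90°S: lon 23.78027°, lat 137.71801°.
Field: lon ⌊23.78027/20⌋ = 1 → B; lat ⌊137.71801/10⌋ = 13 → N.
Square: lon ⌊3.78027/2⌋ = 1; lat ⌊7.71801/1⌋ = 7.
Subsquare: lon ⌊1.78027/0.0833333⌋ = 21 → v; lat ⌊0.71801/0.0416667⌋ = 17 → r.
Extended square: lon ⌊0.03027/0.00833333⌋ = 3; lat ⌊0.00968/0.00416667⌋ = 2.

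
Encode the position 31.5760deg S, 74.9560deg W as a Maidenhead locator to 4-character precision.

Offset from 180°W / 90°S: lon 105.04°, lat 58.42°.
Field: lon ⌊105.04/20⌋ = 5 → F; lat ⌊58.42/10⌋ = 5 → F.
Square: lon ⌊5.04/2⌋ = 2; lat ⌊8.42/1⌋ = 8.

FF28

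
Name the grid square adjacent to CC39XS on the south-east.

Longitude subsquare x = 23; +1 → 24, wraps to 0 = a, carry into square.
Longitude square 3; +1 → 4.
Latitude subsquare s = 18; −1 → 17 = r.

CC49ar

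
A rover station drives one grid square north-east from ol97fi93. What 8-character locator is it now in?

OL97gi04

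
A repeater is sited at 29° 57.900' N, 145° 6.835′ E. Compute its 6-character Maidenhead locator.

QL29nx

Add 180° to longitude and 90° to latitude: 325.1139, 119.9650.
Field: 325.1139/20 → 16 → Q, 119.9650/10 → 11 → L; chars QL.
Square: 5.1139/2 → 2, 9.9650/1 → 9; chars 29.
Subsquare: 1.1139/0.0833333 → 13 → n, 0.9650/0.0416667 → 23 → x; chars nx.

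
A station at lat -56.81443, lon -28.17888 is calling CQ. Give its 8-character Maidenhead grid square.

HD53ve84

Shift to the Maidenhead origin (180°W, 90°S): lon 151.82112, lat 33.18557.
Field: 151.82112/20 → 7 → H, 33.18557/10 → 3 → D; chars HD.
Square: 11.82112/2 → 5, 3.18557/1 → 3; chars 53.
Subsquare: 1.82112/0.0833333 → 21 → v, 0.18557/0.0416667 → 4 → e; chars ve.
Extended square: 0.07112/0.00833333 → 8, 0.01890/0.00416667 → 4; chars 84.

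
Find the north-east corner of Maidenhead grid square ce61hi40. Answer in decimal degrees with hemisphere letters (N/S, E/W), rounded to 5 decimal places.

48.66250° S, 127.37500° W

Field C=2, E=4: +2·20° lon, +4·10° lat → SW at lon -140°, lat -50°.
Square 6, 1: +6·2° lon, +1·1° lat → SW at lon -128°, lat -49°.
Subsquare h=7, i=8: +7·0.0833333° lon, +8·0.0416667° lat → SW at lon -127.417°, lat -48.6667°.
Extended square 4, 0: +4·0.00833333° lon, +0·0.00416667° lat → SW at lon -127.383°, lat -48.6667°.
Cell spans 0.00833333° lon × 0.00416667° lat. NE corner is SW corner plus one full cell.
latitude 48.66250° S, longitude 127.37500° W.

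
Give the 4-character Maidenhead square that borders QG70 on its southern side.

Latitude square 0; −1 → -1, wraps to 9, carry into field.
Latitude field G = 6; −1 → 5 = F.
The longitude characters are unchanged.

QF79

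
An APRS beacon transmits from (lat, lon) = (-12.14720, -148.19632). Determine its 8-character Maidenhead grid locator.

BH57vu64

Offset from 180°W / 90°S: lon 31.80368°, lat 77.85280°.
Field (20°×10°, letters A–R): lon ⌊31.80368/20⌋ = 1 → B; lat ⌊77.85280/10⌋ = 7 → H.
Square (2°×1°, digits 0–9): lon ⌊11.80368/2⌋ = 5; lat ⌊7.85280/1⌋ = 7.
Subsquare (5′×2.5′, letters a–x): lon ⌊1.80368/0.0833333⌋ = 21 → v; lat ⌊0.85280/0.0416667⌋ = 20 → u.
Extended square (30″×15″, digits 0–9): lon ⌊0.05368/0.00833333⌋ = 6; lat ⌊0.01947/0.00416667⌋ = 4.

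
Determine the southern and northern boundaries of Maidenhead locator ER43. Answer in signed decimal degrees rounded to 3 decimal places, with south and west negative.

83.000, 84.000

Field E=4, R=17: +4·20° lon, +17·10° lat → SW at lon -100°, lat 80°.
Square 4, 3: +4·2° lon, +3·1° lat → SW at lon -92°, lat 83°.
Cell spans 2° lon × 1° lat.
south 83.000, north 84.000.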